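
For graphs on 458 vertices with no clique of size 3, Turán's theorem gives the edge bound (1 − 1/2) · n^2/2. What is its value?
Turán density bound = (1/2) · 458^2/2 = 52441

Turán's theorem: ex(n, K_{r+1}) is achieved by the complete r-partite Turán graph T(n, r) with parts as balanced as possible, and is at most (1 − 1/r) · n^2/2. For r = 2, n = 458: the density bound is (1/2) · 209764/2 = 52441. Since 2 ∣ 458, the Turán graph T(458, 2) has parts of equal size 229, and its edge count e(T(458, 2)) = 52441 attains the density bound exactly.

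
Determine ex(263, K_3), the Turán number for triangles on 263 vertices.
ex(263, K_3) = ⌊263^2/4⌋ = 17292

Mantel (1907): a triangle-free graph on n vertices has at most ⌊n^2/4⌋ edges, with equality for the complete bipartite graph K_{⌊n/2⌋, ⌈n/2⌉}. For n = 263: ⌊263^2/4⌋ = ⌊69169/4⌋ = 17292. The extremal graph is K_{131, 132}, which has 131·132 = 17292 edges.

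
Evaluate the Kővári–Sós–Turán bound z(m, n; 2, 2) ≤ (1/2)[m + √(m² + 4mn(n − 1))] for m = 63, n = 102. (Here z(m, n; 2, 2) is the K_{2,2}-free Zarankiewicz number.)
z(63, 102; 2, 2) ≤ (1/2)[63 + √(63² + 4·63·102·101)] = (1/2)[63 + √2600073] = 837.7371

Kővári–Sós–Turán: let r_1, ..., r_63 be the row sums and z = Σ r_i the total number of 1s. Each pair of columns can share at most one row with both entries 1 (else a 2×2 all-ones block appears), so Σ_i C(r_i, 2) ≤ C(102, 2) = 5151. By convexity Σ_i C(r_i, 2) ≥ 63·C(z/63, 2) = z(z − 63)/(2·63), giving z² − 63z − 63·102·101 ≤ 0 and hence z ≤ (1/2)[63 + √(3969 + 4·649026)] = (1/2)[63 + √2600073] ≈ (1/2)(63 + 1612.4742) = 837.7371.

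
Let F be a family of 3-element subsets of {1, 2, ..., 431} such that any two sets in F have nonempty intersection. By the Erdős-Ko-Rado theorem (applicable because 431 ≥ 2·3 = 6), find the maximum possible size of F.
max |F| = C(430, 2) = 92235

Erdős-Ko-Rado (1961): when n ≥ 2k, max |F| = C(n−1, k−1). The bound is attained by the star {A : i ∈ A} for any fixed i ∈ [n]. Here C(431−1, 3−1) = C(430, 2) = 92235.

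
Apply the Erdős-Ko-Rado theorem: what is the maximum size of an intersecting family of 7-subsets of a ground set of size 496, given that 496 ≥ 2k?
max |F| = C(495, 6) = 19819342628085

Erdős-Ko-Rado (1961): when n ≥ 2k, max |F| = C(n−1, k−1). The bound is attained by the star {A : i ∈ A} for any fixed i ∈ [n]. Here C(496−1, 7−1) = C(495, 6) = 19819342628085.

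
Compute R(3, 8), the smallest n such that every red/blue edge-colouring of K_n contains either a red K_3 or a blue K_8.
R(3, 8) = 28

Lower bound: an explicit 2-colouring of K_{27} (typically a Paley-type or other structured construction) avoids a red K_3 and a blue K_8, showing R(3, 8) > 27.
Upper bound: the simple Erdős–Szekeres recurrence only gives R(3, 8) ≤ 31; the tight bound R(3, 8) ≤ 28 requires a sharper case analysis (or computer search) of 2-colourings of K_{28}.
Hence R(3, 8) = 28.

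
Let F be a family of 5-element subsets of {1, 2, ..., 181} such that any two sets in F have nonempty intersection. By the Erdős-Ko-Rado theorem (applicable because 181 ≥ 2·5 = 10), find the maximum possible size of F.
max |F| = C(180, 4) = 42296805

Erdős-Ko-Rado (1961): when n ≥ 2k, max |F| = C(n−1, k−1). The bound is attained by the star {A : i ∈ A} for any fixed i ∈ [n]. Here C(181−1, 5−1) = C(180, 4) = 42296805.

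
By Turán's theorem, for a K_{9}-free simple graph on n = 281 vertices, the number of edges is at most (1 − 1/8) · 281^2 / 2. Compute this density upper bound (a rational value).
Turán density bound = (7/8) · 281^2/2 = 552727/16 ≈ 34545.4375

Turán's theorem: ex(n, K_{r+1}) is achieved by the complete r-partite Turán graph T(n, r) with parts as balanced as possible, and is at most (1 − 1/r) · n^2/2. For r = 8, n = 281: the density bound is (7/8) · 78961/2 = 552727/16 ≈ 34545.4375. The integer-valued extremum is e(T(281, 8)) = 34545, which is strictly less than the density bound 552727/16 since 8 ∤ 281 (the parts of T(281, 8) cannot all be equal).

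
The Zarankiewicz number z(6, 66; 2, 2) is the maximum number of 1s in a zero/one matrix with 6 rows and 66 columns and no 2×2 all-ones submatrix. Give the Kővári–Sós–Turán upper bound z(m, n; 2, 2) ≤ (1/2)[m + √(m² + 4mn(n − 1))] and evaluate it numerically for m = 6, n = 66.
z(6, 66; 2, 2) ≤ (1/2)[6 + √(6² + 4·6·66·65)] = (1/2)[6 + √102996] = 163.4649

Kővári–Sós–Turán: let r_1, ..., r_6 be the row sums and z = Σ r_i the total number of 1s. Each pair of columns can share at most one row with both entries 1 (else a 2×2 all-ones block appears), so Σ_i C(r_i, 2) ≤ C(66, 2) = 2145. By convexity Σ_i C(r_i, 2) ≥ 6·C(z/6, 2) = z(z − 6)/(2·6), giving z² − 6z − 6·66·65 ≤ 0 and hence z ≤ (1/2)[6 + √(36 + 4·25740)] = (1/2)[6 + √102996] ≈ (1/2)(6 + 320.9299) = 163.4649.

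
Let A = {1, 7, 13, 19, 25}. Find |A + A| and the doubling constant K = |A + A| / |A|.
K = |A + A| / |A| = 9/5

Enumerate A + A = {a + b : a, b ∈ A}. With |A| = 5, there are |A|^2 = 25 ordered sum pairs; collecting distinct values, A + A = {2, 8, 14, 20, 26, 32, 38, 44, 50}, so |A + A| = 9. Thus K = 9/5. Here |A + A| = 2|A| − 1 = 9, the minimum possible — so K = 9/5 is minimal, which holds iff A is an arithmetic progression.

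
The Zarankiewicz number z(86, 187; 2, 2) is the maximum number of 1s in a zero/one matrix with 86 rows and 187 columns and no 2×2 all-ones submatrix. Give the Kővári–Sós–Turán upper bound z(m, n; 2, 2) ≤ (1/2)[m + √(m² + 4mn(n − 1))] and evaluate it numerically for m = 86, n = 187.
z(86, 187; 2, 2) ≤ (1/2)[86 + √(86² + 4·86·187·186)] = (1/2)[86 + √11972404] = 1773.0581

Kővári–Sós–Turán: let r_1, ..., r_86 be the row sums and z = Σ r_i the total number of 1s. Each pair of columns can share at most one row with both entries 1 (else a 2×2 all-ones block appears), so Σ_i C(r_i, 2) ≤ C(187, 2) = 17391. By convexity Σ_i C(r_i, 2) ≥ 86·C(z/86, 2) = z(z − 86)/(2·86), giving z² − 86z − 86·187·186 ≤ 0 and hence z ≤ (1/2)[86 + √(7396 + 4·2991252)] = (1/2)[86 + √11972404] ≈ (1/2)(86 + 3460.1162) = 1773.0581.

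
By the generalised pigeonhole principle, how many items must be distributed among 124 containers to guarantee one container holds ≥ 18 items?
n = (18 − 1)·124 + 1 = 2109

By the generalised pigeonhole principle, to guarantee some box contains ≥ r objects we need more than (r − 1) · k objects total. Threshold: n = (r − 1) · k + 1. With r = 18 and k = 124: n = 17 · 124 + 1 = 2108 + 1 = 2109. For n = 2108 = 17 · 124, we can put exactly 17 objects in every box, avoiding 18 in any single one — so 2109 is tight.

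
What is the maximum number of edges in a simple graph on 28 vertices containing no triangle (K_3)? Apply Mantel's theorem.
ex(28, K_3) = ⌊28^2/4⌋ = 196

Mantel (1907): a triangle-free graph on n vertices has at most ⌊n^2/4⌋ edges, with equality for the complete bipartite graph K_{⌊n/2⌋, ⌈n/2⌉}. For n = 28: ⌊28^2/4⌋ = ⌊784/4⌋ = 196. The extremal graph is K_{14, 14}, which has 14·14 = 196 edges.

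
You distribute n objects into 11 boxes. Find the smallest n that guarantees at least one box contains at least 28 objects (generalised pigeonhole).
n = (28 − 1)·11 + 1 = 298

By the generalised pigeonhole principle, to guarantee some box contains ≥ r objects we need more than (r − 1) · k objects total. Threshold: n = (r − 1) · k + 1. With r = 28 and k = 11: n = 27 · 11 + 1 = 297 + 1 = 298. For n = 297 = 27 · 11, we can put exactly 27 objects in every box, avoiding 28 in any single one — so 298 is tight.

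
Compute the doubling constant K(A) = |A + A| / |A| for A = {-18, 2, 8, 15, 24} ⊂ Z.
K = |A + A| / |A| = 15/5 = 3

Enumerate A + A = {a + b : a, b ∈ A}. With |A| = 5, there are |A|^2 = 25 ordered sum pairs; collecting distinct values, A + A = {-36, -16, -10, -3, 4, 6, 10, 16, 17, 23, 26, 30, 32, 39, 48}, so |A + A| = 15. Thus K = 15/5 = 3. For comparison, the minimum possible |A + A| over all 5-element sets is 2·5 − 1 = 9 (so min K = 9/5), attained only by arithmetic progressions.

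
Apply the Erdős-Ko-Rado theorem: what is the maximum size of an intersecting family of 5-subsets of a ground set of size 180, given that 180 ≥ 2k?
max |F| = C(179, 4) = 41356876

Erdős-Ko-Rado (1961): when n ≥ 2k, max |F| = C(n−1, k−1). The bound is attained by the star {A : i ∈ A} for any fixed i ∈ [n]. Here C(180−1, 5−1) = C(179, 4) = 41356876.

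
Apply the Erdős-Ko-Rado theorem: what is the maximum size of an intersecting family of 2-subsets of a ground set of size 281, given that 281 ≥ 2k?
max |F| = C(280, 1) = 280

The Erdős-Ko-Rado theorem states: for n ≥ 2k, an intersecting family of k-subsets of an n-element set has size at most C(n − 1, k − 1), with equality for 'star' families {A ⊆ [n] : |A| = k, i ∈ A} (fix an element i). For n = 281, k = 2: C(280, 1) = 280.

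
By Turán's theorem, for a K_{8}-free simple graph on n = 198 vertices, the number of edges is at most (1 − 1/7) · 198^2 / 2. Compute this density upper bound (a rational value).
Turán density bound = (6/7) · 198^2/2 = 117612/7 ≈ 16801.7143

Turán's theorem: ex(n, K_{r+1}) is achieved by the complete r-partite Turán graph T(n, r) with parts as balanced as possible, and is at most (1 − 1/r) · n^2/2. For r = 7, n = 198: the density bound is (6/7) · 39204/2 = 117612/7 ≈ 16801.7143. The integer-valued extremum is e(T(198, 7)) = 16801, which is strictly less than the density bound 117612/7 since 7 ∤ 198 (the parts of T(198, 7) cannot all be equal).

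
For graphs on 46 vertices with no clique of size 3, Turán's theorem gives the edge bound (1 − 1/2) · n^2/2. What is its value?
Turán density bound = (1/2) · 46^2/2 = 529

Turán's theorem: ex(n, K_{r+1}) is achieved by the complete r-partite Turán graph T(n, r) with parts as balanced as possible, and is at most (1 − 1/r) · n^2/2. For r = 2, n = 46: the density bound is (1/2) · 2116/2 = 529. Since 2 ∣ 46, the Turán graph T(46, 2) has parts of equal size 23, and its edge count e(T(46, 2)) = 529 attains the density bound exactly.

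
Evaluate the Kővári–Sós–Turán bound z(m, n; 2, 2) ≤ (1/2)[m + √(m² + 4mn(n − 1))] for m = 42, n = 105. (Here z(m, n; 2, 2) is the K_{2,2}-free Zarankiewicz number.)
z(42, 105; 2, 2) ≤ (1/2)[42 + √(42² + 4·42·105·104)] = (1/2)[42 + √1836324] = 698.5552

Kővári–Sós–Turán: let r_1, ..., r_42 be the row sums and z = Σ r_i the total number of 1s. Each pair of columns can share at most one row with both entries 1 (else a 2×2 all-ones block appears), so Σ_i C(r_i, 2) ≤ C(105, 2) = 5460. By convexity Σ_i C(r_i, 2) ≥ 42·C(z/42, 2) = z(z − 42)/(2·42), giving z² − 42z − 42·105·104 ≤ 0 and hence z ≤ (1/2)[42 + √(1764 + 4·458640)] = (1/2)[42 + √1836324] ≈ (1/2)(42 + 1355.1103) = 698.5552.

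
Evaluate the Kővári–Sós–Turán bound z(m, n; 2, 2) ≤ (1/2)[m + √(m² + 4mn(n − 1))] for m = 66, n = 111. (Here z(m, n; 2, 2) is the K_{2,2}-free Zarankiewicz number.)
z(66, 111; 2, 2) ≤ (1/2)[66 + √(66² + 4·66·111·110)] = (1/2)[66 + √3227796] = 931.3034

Kővári–Sós–Turán: let r_1, ..., r_66 be the row sums and z = Σ r_i the total number of 1s. Each pair of columns can share at most one row with both entries 1 (else a 2×2 all-ones block appears), so Σ_i C(r_i, 2) ≤ C(111, 2) = 6105. By convexity Σ_i C(r_i, 2) ≥ 66·C(z/66, 2) = z(z − 66)/(2·66), giving z² − 66z − 66·111·110 ≤ 0 and hence z ≤ (1/2)[66 + √(4356 + 4·805860)] = (1/2)[66 + √3227796] ≈ (1/2)(66 + 1796.6068) = 931.3034.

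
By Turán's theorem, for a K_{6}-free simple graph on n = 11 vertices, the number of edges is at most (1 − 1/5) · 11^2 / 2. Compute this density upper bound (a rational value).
Turán density bound = (4/5) · 11^2/2 = 242/5 ≈ 48.4

Turán's theorem: ex(n, K_{r+1}) is achieved by the complete r-partite Turán graph T(n, r) with parts as balanced as possible, and is at most (1 − 1/r) · n^2/2. For r = 5, n = 11: the density bound is (4/5) · 121/2 = 242/5 ≈ 48.4. The integer-valued extremum is e(T(11, 5)) = 48, which is strictly less than the density bound 242/5 since 5 ∤ 11 (the parts of T(11, 5) cannot all be equal).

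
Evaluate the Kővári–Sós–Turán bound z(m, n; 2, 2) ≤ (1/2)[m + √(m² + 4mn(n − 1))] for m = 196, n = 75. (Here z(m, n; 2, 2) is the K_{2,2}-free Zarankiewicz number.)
z(196, 75; 2, 2) ≤ (1/2)[196 + √(196² + 4·196·75·74)] = (1/2)[196 + √4389616] = 1145.5705

Kővári–Sós–Turán: let r_1, ..., r_196 be the row sums and z = Σ r_i the total number of 1s. Each pair of columns can share at most one row with both entries 1 (else a 2×2 all-ones block appears), so Σ_i C(r_i, 2) ≤ C(75, 2) = 2775. By convexity Σ_i C(r_i, 2) ≥ 196·C(z/196, 2) = z(z − 196)/(2·196), giving z² − 196z − 196·75·74 ≤ 0 and hence z ≤ (1/2)[196 + √(38416 + 4·1087800)] = (1/2)[196 + √4389616] ≈ (1/2)(196 + 2095.141) = 1145.5705.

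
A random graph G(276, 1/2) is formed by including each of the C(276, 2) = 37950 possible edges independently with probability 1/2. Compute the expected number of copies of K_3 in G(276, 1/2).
E[# K_3] = C(276, 3) · (1/2)^C(3, 2) = 3466100 / 2^3 = 866525/2 = 433262.5

For each 3-subset S of vertices (there are C(276, 3) = 3466100 such S), let X_S = 1 if S induces a K_3 (all C(3, 2) = 3 edges present). Then P(X_S = 1) = (1/2)^3 = 1/8. By linearity of expectation, E[# K_3] = C(276, 3) · (1/2)^3 = 3466100 / 8 = 866525/2 = 433262.5.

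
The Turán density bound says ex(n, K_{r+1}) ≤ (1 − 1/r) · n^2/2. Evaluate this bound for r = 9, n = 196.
Turán density bound = (8/9) · 196^2/2 = 153664/9 ≈ 17073.7778

Turán's theorem: ex(n, K_{r+1}) is achieved by the complete r-partite Turán graph T(n, r) with parts as balanced as possible, and is at most (1 − 1/r) · n^2/2. For r = 9, n = 196: the density bound is (8/9) · 38416/2 = 153664/9 ≈ 17073.7778. The integer-valued extremum is e(T(196, 9)) = 17073, which is strictly less than the density bound 153664/9 since 9 ∤ 196 (the parts of T(196, 9) cannot all be equal).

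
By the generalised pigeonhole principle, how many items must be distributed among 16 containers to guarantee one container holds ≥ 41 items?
n = (41 − 1)·16 + 1 = 641

By the generalised pigeonhole principle, to guarantee some box contains ≥ r objects we need more than (r − 1) · k objects total. Threshold: n = (r − 1) · k + 1. With r = 41 and k = 16: n = 40 · 16 + 1 = 640 + 1 = 641. For n = 640 = 40 · 16, we can put exactly 40 objects in every box, avoiding 41 in any single one — so 641 is tight.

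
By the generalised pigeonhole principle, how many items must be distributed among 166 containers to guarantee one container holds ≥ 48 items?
n = (48 − 1)·166 + 1 = 7803

By the generalised pigeonhole principle, to guarantee some box contains ≥ r objects we need more than (r − 1) · k objects total. Threshold: n = (r − 1) · k + 1. With r = 48 and k = 166: n = 47 · 166 + 1 = 7802 + 1 = 7803. For n = 7802 = 47 · 166, we can put exactly 47 objects in every box, avoiding 48 in any single one — so 7803 is tight.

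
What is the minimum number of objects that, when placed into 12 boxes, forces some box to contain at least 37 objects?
n = (37 − 1)·12 + 1 = 433

By the generalised pigeonhole principle, to guarantee some box contains ≥ r objects we need more than (r − 1) · k objects total. Threshold: n = (r − 1) · k + 1. With r = 37 and k = 12: n = 36 · 12 + 1 = 432 + 1 = 433. For n = 432 = 36 · 12, we can put exactly 36 objects in every box, avoiding 37 in any single one — so 433 is tight.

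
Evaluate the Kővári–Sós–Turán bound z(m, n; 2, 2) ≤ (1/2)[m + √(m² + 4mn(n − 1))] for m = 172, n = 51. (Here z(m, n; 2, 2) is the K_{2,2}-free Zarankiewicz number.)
z(172, 51; 2, 2) ≤ (1/2)[172 + √(172² + 4·172·51·50)] = (1/2)[172 + √1783984] = 753.8293

Kővári–Sós–Turán: let r_1, ..., r_172 be the row sums and z = Σ r_i the total number of 1s. Each pair of columns can share at most one row with both entries 1 (else a 2×2 all-ones block appears), so Σ_i C(r_i, 2) ≤ C(51, 2) = 1275. By convexity Σ_i C(r_i, 2) ≥ 172·C(z/172, 2) = z(z − 172)/(2·172), giving z² − 172z − 172·51·50 ≤ 0 and hence z ≤ (1/2)[172 + √(29584 + 4·438600)] = (1/2)[172 + √1783984] ≈ (1/2)(172 + 1335.6586) = 753.8293.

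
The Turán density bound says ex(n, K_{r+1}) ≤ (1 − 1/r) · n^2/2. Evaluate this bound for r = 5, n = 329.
Turán density bound = (4/5) · 329^2/2 = 216482/5 ≈ 43296.4

Turán's theorem: ex(n, K_{r+1}) is achieved by the complete r-partite Turán graph T(n, r) with parts as balanced as possible, and is at most (1 − 1/r) · n^2/2. For r = 5, n = 329: the density bound is (4/5) · 108241/2 = 216482/5 ≈ 43296.4. The integer-valued extremum is e(T(329, 5)) = 43296, which is strictly less than the density bound 216482/5 since 5 ∤ 329 (the parts of T(329, 5) cannot all be equal).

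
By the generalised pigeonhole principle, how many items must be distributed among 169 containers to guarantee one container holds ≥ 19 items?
n = (19 − 1)·169 + 1 = 3043

By the generalised pigeonhole principle, to guarantee some box contains ≥ r objects we need more than (r − 1) · k objects total. Threshold: n = (r − 1) · k + 1. With r = 19 and k = 169: n = 18 · 169 + 1 = 3042 + 1 = 3043. For n = 3042 = 18 · 169, we can put exactly 18 objects in every box, avoiding 19 in any single one — so 3043 is tight.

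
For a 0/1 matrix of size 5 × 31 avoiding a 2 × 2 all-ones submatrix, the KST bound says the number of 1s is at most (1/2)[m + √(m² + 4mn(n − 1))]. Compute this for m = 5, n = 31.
z(5, 31; 2, 2) ≤ (1/2)[5 + √(5² + 4·5·31·30)] = (1/2)[5 + √18625] = 70.7367

Kővári–Sós–Turán: let r_1, ..., r_5 be the row sums and z = Σ r_i the total number of 1s. Each pair of columns can share at most one row with both entries 1 (else a 2×2 all-ones block appears), so Σ_i C(r_i, 2) ≤ C(31, 2) = 465. By convexity Σ_i C(r_i, 2) ≥ 5·C(z/5, 2) = z(z − 5)/(2·5), giving z² − 5z − 5·31·30 ≤ 0 and hence z ≤ (1/2)[5 + √(25 + 4·4650)] = (1/2)[5 + √18625] ≈ (1/2)(5 + 136.4734) = 70.7367.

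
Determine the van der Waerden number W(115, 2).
W(115, 2) = 115 + 1 = 116

A 2-term AP is any pair of integers, so a monochromatic 2-AP exists iff some colour is used at least twice. With 115 colours, the colouring i ↦ i on {1, ..., 115} uses each colour once, avoiding any monochromatic pair, so W(115, 2) > 115. For {1, ..., 116}, pigeonhole forces two integers of the same colour, which form a monochromatic 2-AP. Hence W(115, 2) = 116.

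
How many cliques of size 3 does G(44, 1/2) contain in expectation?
E[# K_3] = C(44, 3) · (1/2)^C(3, 2) = 13244 / 2^3 = 3311/2 = 1655.5

For each 3-subset S of vertices (there are C(44, 3) = 13244 such S), let X_S = 1 if S induces a K_3 (all C(3, 2) = 3 edges present). Then P(X_S = 1) = (1/2)^3 = 1/8. By linearity of expectation, E[# K_3] = C(44, 3) · (1/2)^3 = 13244 / 8 = 3311/2 = 1655.5.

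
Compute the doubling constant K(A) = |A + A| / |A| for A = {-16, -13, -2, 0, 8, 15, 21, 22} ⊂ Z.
K = |A + A| / |A| = 33/8

Enumerate A + A = {a + b : a, b ∈ A}. With |A| = 8, there are |A|^2 = 64 ordered sum pairs; collecting distinct values, A + A = {-32, -29, -26, -18, -16, -15, -13, -8, -5, -4, -2, -1, 0, 2, 5, 6, 8, 9, 13, 15, 16, 19, 20, 21, 22, 23, 29, 30, 36, 37, 42, 43, 44}, so |A + A| = 33. Thus K = 33/8. For comparison, the minimum possible |A + A| over all 8-element sets is 2·8 − 1 = 15 (so min K = 15/8), attained only by arithmetic progressions.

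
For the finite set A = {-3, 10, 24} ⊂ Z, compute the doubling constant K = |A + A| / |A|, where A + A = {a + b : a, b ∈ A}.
K = |A + A| / |A| = 6/3 = 2

Enumerate A + A = {a + b : a, b ∈ A}. With |A| = 3, there are |A|^2 = 9 ordered sum pairs; collecting distinct values, A + A = {-6, 7, 20, 21, 34, 48}, so |A + A| = 6. Thus K = 6/3 = 2. For comparison, the minimum possible |A + A| over all 3-element sets is 2·3 − 1 = 5 (so min K = 5/3), attained only by arithmetic progressions.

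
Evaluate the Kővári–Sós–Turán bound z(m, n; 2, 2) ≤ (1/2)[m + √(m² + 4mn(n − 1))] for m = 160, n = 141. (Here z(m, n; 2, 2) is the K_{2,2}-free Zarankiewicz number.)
z(160, 141; 2, 2) ≤ (1/2)[160 + √(160² + 4·160·141·140)] = (1/2)[160 + √12659200] = 1858.9885

Kővári–Sós–Turán: let r_1, ..., r_160 be the row sums and z = Σ r_i the total number of 1s. Each pair of columns can share at most one row with both entries 1 (else a 2×2 all-ones block appears), so Σ_i C(r_i, 2) ≤ C(141, 2) = 9870. By convexity Σ_i C(r_i, 2) ≥ 160·C(z/160, 2) = z(z − 160)/(2·160), giving z² − 160z − 160·141·140 ≤ 0 and hence z ≤ (1/2)[160 + √(25600 + 4·3158400)] = (1/2)[160 + √12659200] ≈ (1/2)(160 + 3557.977) = 1858.9885.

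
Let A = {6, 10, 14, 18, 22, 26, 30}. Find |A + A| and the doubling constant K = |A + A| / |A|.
K = |A + A| / |A| = 13/7

Enumerate A + A = {a + b : a, b ∈ A}. With |A| = 7, there are |A|^2 = 49 ordered sum pairs; collecting distinct values, A + A = {12, 16, 20, 24, 28, 32, 36, 40, 44, 48, 52, 56, 60}, so |A + A| = 13. Thus K = 13/7. Here |A + A| = 2|A| − 1 = 13, the minimum possible — so K = 13/7 is minimal, which holds iff A is an arithmetic progression.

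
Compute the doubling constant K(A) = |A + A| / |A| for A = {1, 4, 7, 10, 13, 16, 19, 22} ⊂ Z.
K = |A + A| / |A| = 15/8

Enumerate A + A = {a + b : a, b ∈ A}. With |A| = 8, there are |A|^2 = 64 ordered sum pairs; collecting distinct values, A + A = {2, 5, 8, 11, 14, 17, 20, 23, 26, 29, 32, 35, 38, 41, 44}, so |A + A| = 15. Thus K = 15/8. Here |A + A| = 2|A| − 1 = 15, the minimum possible — so K = 15/8 is minimal, which holds iff A is an arithmetic progression.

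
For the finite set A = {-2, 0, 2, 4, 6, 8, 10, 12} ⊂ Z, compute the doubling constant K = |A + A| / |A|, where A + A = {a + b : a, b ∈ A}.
K = |A + A| / |A| = 15/8

Enumerate A + A = {a + b : a, b ∈ A}. With |A| = 8, there are |A|^2 = 64 ordered sum pairs; collecting distinct values, A + A = {-4, -2, 0, 2, 4, 6, 8, 10, 12, 14, 16, 18, 20, 22, 24}, so |A + A| = 15. Thus K = 15/8. Here |A + A| = 2|A| − 1 = 15, the minimum possible — so K = 15/8 is minimal, which holds iff A is an arithmetic progression.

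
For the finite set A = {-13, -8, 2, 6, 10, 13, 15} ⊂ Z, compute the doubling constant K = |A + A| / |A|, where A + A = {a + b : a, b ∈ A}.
K = |A + A| / |A| = 26/7

Enumerate A + A = {a + b : a, b ∈ A}. With |A| = 7, there are |A|^2 = 49 ordered sum pairs; collecting distinct values, A + A = {-26, -21, -16, -11, -7, -6, -3, -2, 0, 2, 4, 5, 7, 8, 12, 15, 16, 17, 19, 20, 21, 23, 25, 26, 28, 30}, so |A + A| = 26. Thus K = 26/7. For comparison, the minimum possible |A + A| over all 7-element sets is 2·7 − 1 = 13 (so min K = 13/7), attained only by arithmetic progressions.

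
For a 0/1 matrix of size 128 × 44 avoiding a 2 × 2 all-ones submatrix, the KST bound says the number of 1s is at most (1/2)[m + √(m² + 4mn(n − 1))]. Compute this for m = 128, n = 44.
z(128, 44; 2, 2) ≤ (1/2)[128 + √(128² + 4·128·44·43)] = (1/2)[128 + √985088] = 560.258

Kővári–Sós–Turán: let r_1, ..., r_128 be the row sums and z = Σ r_i the total number of 1s. Each pair of columns can share at most one row with both entries 1 (else a 2×2 all-ones block appears), so Σ_i C(r_i, 2) ≤ C(44, 2) = 946. By convexity Σ_i C(r_i, 2) ≥ 128·C(z/128, 2) = z(z − 128)/(2·128), giving z² − 128z − 128·44·43 ≤ 0 and hence z ≤ (1/2)[128 + √(16384 + 4·242176)] = (1/2)[128 + √985088] ≈ (1/2)(128 + 992.516) = 560.258.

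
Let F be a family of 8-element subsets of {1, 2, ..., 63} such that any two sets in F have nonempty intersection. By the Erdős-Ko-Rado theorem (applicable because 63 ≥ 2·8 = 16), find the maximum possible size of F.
max |F| = C(62, 7) = 491796152

The Erdős-Ko-Rado theorem states: for n ≥ 2k, an intersecting family of k-subsets of an n-element set has size at most C(n − 1, k − 1), with equality for 'star' families {A ⊆ [n] : |A| = k, i ∈ A} (fix an element i). For n = 63, k = 8: C(62, 7) = 491796152.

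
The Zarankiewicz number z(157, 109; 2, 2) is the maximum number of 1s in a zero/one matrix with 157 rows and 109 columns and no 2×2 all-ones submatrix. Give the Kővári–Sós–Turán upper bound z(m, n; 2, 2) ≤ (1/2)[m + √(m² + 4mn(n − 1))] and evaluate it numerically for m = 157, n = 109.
z(157, 109; 2, 2) ≤ (1/2)[157 + √(157² + 4·157·109·108)] = (1/2)[157 + √7417465] = 1440.2512

Kővári–Sós–Turán: let r_1, ..., r_157 be the row sums and z = Σ r_i the total number of 1s. Each pair of columns can share at most one row with both entries 1 (else a 2×2 all-ones block appears), so Σ_i C(r_i, 2) ≤ C(109, 2) = 5886. By convexity Σ_i C(r_i, 2) ≥ 157·C(z/157, 2) = z(z − 157)/(2·157), giving z² − 157z − 157·109·108 ≤ 0 and hence z ≤ (1/2)[157 + √(24649 + 4·1848204)] = (1/2)[157 + √7417465] ≈ (1/2)(157 + 2723.5023) = 1440.2512.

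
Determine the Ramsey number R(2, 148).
R(2, 148) = 148

R(2, k) = k for all k ≥ 2: in a 2-colouring of K_k, either some edge is red (a red K_2) or all edges are blue (a blue K_k). And K_{147} coloured all-blue has no blue K_148, so R(2, 148) > 147. Hence R(2, 148) = 148.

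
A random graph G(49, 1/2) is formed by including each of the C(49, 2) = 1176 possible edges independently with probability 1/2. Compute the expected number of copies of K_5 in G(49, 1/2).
E[# K_5] = C(49, 5) · (1/2)^C(5, 2) = 1906884 / 2^10 = 476721/256 ≈ 1862.191406

For each 5-subset S of vertices (there are C(49, 5) = 1906884 such S), let X_S = 1 if S induces a K_5 (all C(5, 2) = 10 edges present). Then P(X_S = 1) = (1/2)^10 = 1/1024. By linearity of expectation, E[# K_5] = C(49, 5) · (1/2)^10 = 1906884 / 1024 = 476721/256 ≈ 1862.191406.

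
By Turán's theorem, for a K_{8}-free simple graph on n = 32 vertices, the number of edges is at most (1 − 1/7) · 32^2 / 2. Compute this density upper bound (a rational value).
Turán density bound = (6/7) · 32^2/2 = 3072/7 ≈ 438.8571

Turán's theorem: ex(n, K_{r+1}) is achieved by the complete r-partite Turán graph T(n, r) with parts as balanced as possible, and is at most (1 − 1/r) · n^2/2. For r = 7, n = 32: the density bound is (6/7) · 1024/2 = 3072/7 ≈ 438.8571. The integer-valued extremum is e(T(32, 7)) = 438, which is strictly less than the density bound 3072/7 since 7 ∤ 32 (the parts of T(32, 7) cannot all be equal).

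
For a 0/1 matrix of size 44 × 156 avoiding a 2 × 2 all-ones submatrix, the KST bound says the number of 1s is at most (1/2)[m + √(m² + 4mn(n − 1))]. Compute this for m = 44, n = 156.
z(44, 156; 2, 2) ≤ (1/2)[44 + √(44² + 4·44·156·155)] = (1/2)[44 + √4257616] = 1053.6996

Kővári–Sós–Turán: let r_1, ..., r_44 be the row sums and z = Σ r_i the total number of 1s. Each pair of columns can share at most one row with both entries 1 (else a 2×2 all-ones block appears), so Σ_i C(r_i, 2) ≤ C(156, 2) = 12090. By convexity Σ_i C(r_i, 2) ≥ 44·C(z/44, 2) = z(z − 44)/(2·44), giving z² − 44z − 44·156·155 ≤ 0 and hence z ≤ (1/2)[44 + √(1936 + 4·1063920)] = (1/2)[44 + √4257616] ≈ (1/2)(44 + 2063.3991) = 1053.6996.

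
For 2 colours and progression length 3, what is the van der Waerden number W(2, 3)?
W(2, 3) = 9

Lower bound: the 2-colouring RRBBRRBB of {1, ..., 8} (R at positions {1, 2, 5, 6}, B at {3, 4, 7, 8}) contains no monochromatic 3-term AP, so W(2, 3) > 8. Upper bound: a case analysis on any 2-colouring of {1, ..., 9} forces such an AP. Hence W(2, 3) = 9.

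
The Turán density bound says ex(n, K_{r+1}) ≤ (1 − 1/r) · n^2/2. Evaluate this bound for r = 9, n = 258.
Turán density bound = (8/9) · 258^2/2 = 29584

Turán's theorem: ex(n, K_{r+1}) is achieved by the complete r-partite Turán graph T(n, r) with parts as balanced as possible, and is at most (1 − 1/r) · n^2/2. For r = 9, n = 258: the density bound is (8/9) · 66564/2 = 29584. The integer-valued extremum is e(T(258, 9)) = 29583, which is strictly less than the density bound 29584 since 9 ∤ 258 (the parts of T(258, 9) cannot all be equal).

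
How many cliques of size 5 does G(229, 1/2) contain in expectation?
E[# K_5] = C(229, 5) · (1/2)^C(5, 2) = 5022337545 / 2^10 ≈ 4904626.508789

For each 5-subset S of vertices (there are C(229, 5) = 5022337545 such S), let X_S = 1 if S induces a K_5 (all C(5, 2) = 10 edges present). Then P(X_S = 1) = (1/2)^10 = 1/1024. By linearity of expectation, E[# K_5] = C(229, 5) · (1/2)^10 = 5022337545 / 1024 ≈ 4904626.508789.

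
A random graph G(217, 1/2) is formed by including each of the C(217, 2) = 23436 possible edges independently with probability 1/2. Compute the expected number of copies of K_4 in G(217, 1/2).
E[# K_4] = C(217, 4) · (1/2)^C(4, 2) = 89857530 / 2^6 = 44928765/32 = 1404023.90625

For each 4-subset S of vertices (there are C(217, 4) = 89857530 such S), let X_S = 1 if S induces a K_4 (all C(4, 2) = 6 edges present). Then P(X_S = 1) = (1/2)^6 = 1/64. By linearity of expectation, E[# K_4] = C(217, 4) · (1/2)^6 = 89857530 / 64 = 44928765/32 = 1404023.90625.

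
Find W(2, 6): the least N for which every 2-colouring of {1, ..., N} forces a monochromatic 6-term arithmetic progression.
W(2, 6) = 1132

W(2, 6) = 1132. The lower bound W(2, 6) > 1131 comes from an explicit good 2-colouring of [1, 1131]; the upper bound W(2, 6) ≤ 1132 was verified by exhaustive search over 2-colourings of [1, 1132].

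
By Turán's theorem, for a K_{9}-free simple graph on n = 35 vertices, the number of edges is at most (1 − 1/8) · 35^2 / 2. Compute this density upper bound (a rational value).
Turán density bound = (7/8) · 35^2/2 = 8575/16 ≈ 535.9375

Turán's theorem: ex(n, K_{r+1}) is achieved by the complete r-partite Turán graph T(n, r) with parts as balanced as possible, and is at most (1 − 1/r) · n^2/2. For r = 8, n = 35: the density bound is (7/8) · 1225/2 = 8575/16 ≈ 535.9375. The integer-valued extremum is e(T(35, 8)) = 535, which is strictly less than the density bound 8575/16 since 8 ∤ 35 (the parts of T(35, 8) cannot all be equal).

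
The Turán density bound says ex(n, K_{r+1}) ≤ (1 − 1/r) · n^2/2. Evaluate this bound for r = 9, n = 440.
Turán density bound = (8/9) · 440^2/2 = 774400/9 ≈ 86044.4444

Turán's theorem: ex(n, K_{r+1}) is achieved by the complete r-partite Turán graph T(n, r) with parts as balanced as possible, and is at most (1 − 1/r) · n^2/2. For r = 9, n = 440: the density bound is (8/9) · 193600/2 = 774400/9 ≈ 86044.4444. The integer-valued extremum is e(T(440, 9)) = 86044, which is strictly less than the density bound 774400/9 since 9 ∤ 440 (the parts of T(440, 9) cannot all be equal).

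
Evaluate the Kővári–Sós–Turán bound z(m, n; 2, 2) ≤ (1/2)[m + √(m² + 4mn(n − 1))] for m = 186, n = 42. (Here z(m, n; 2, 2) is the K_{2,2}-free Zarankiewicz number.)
z(186, 42; 2, 2) ≤ (1/2)[186 + √(186² + 4·186·42·41)] = (1/2)[186 + √1315764] = 666.5338

Kővári–Sós–Turán: let r_1, ..., r_186 be the row sums and z = Σ r_i the total number of 1s. Each pair of columns can share at most one row with both entries 1 (else a 2×2 all-ones block appears), so Σ_i C(r_i, 2) ≤ C(42, 2) = 861. By convexity Σ_i C(r_i, 2) ≥ 186·C(z/186, 2) = z(z − 186)/(2·186), giving z² − 186z − 186·42·41 ≤ 0 and hence z ≤ (1/2)[186 + √(34596 + 4·320292)] = (1/2)[186 + √1315764] ≈ (1/2)(186 + 1147.0676) = 666.5338.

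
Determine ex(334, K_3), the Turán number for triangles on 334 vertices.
ex(334, K_3) = ⌊334^2/4⌋ = 27889

Mantel (1907): a triangle-free graph on n vertices has at most ⌊n^2/4⌋ edges, with equality for the complete bipartite graph K_{⌊n/2⌋, ⌈n/2⌉}. For n = 334: ⌊334^2/4⌋ = ⌊111556/4⌋ = 27889. The extremal graph is K_{167, 167}, which has 167·167 = 27889 edges.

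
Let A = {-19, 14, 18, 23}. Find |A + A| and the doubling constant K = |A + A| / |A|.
K = |A + A| / |A| = 10/4 = 5/2

Enumerate A + A = {a + b : a, b ∈ A}. With |A| = 4, there are |A|^2 = 16 ordered sum pairs; collecting distinct values, A + A = {-38, -5, -1, 4, 28, 32, 36, 37, 41, 46}, so |A + A| = 10. Thus K = 10/4 = 5/2. For comparison, the minimum possible |A + A| over all 4-element sets is 2·4 − 1 = 7 (so min K = 7/4), attained only by arithmetic progressions.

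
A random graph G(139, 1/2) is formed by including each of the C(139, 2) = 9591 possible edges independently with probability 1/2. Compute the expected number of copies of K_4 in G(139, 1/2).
E[# K_4] = C(139, 4) · (1/2)^C(4, 2) = 14891626 / 2^6 = 7445813/32 = 232681.65625

For each 4-subset S of vertices (there are C(139, 4) = 14891626 such S), let X_S = 1 if S induces a K_4 (all C(4, 2) = 6 edges present). Then P(X_S = 1) = (1/2)^6 = 1/64. By linearity of expectation, E[# K_4] = C(139, 4) · (1/2)^6 = 14891626 / 64 = 7445813/32 = 232681.65625.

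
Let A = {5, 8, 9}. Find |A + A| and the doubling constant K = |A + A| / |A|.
K = |A + A| / |A| = 6/3 = 2

Enumerate A + A = {a + b : a, b ∈ A}. With |A| = 3, there are |A|^2 = 9 ordered sum pairs; collecting distinct values, A + A = {10, 13, 14, 16, 17, 18}, so |A + A| = 6. Thus K = 6/3 = 2. For comparison, the minimum possible |A + A| over all 3-element sets is 2·3 − 1 = 5 (so min K = 5/3), attained only by arithmetic progressions.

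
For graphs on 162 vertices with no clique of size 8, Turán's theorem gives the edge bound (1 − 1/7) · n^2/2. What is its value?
Turán density bound = (6/7) · 162^2/2 = 78732/7 ≈ 11247.4286

Turán's theorem: ex(n, K_{r+1}) is achieved by the complete r-partite Turán graph T(n, r) with parts as balanced as possible, and is at most (1 − 1/r) · n^2/2. For r = 7, n = 162: the density bound is (6/7) · 26244/2 = 78732/7 ≈ 11247.4286. The integer-valued extremum is e(T(162, 7)) = 11247, which is strictly less than the density bound 78732/7 since 7 ∤ 162 (the parts of T(162, 7) cannot all be equal).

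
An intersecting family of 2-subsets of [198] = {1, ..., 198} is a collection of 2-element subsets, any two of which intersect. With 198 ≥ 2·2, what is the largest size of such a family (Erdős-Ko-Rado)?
max |F| = C(197, 1) = 197

Erdős-Ko-Rado (1961): when n ≥ 2k, max |F| = C(n−1, k−1). The bound is attained by the star {A : i ∈ A} for any fixed i ∈ [n]. Here C(198−1, 2−1) = C(197, 1) = 197.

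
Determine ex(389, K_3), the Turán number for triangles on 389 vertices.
ex(389, K_3) = ⌊389^2/4⌋ = 37830

Mantel (1907): a triangle-free graph on n vertices has at most ⌊n^2/4⌋ edges, with equality for the complete bipartite graph K_{⌊n/2⌋, ⌈n/2⌉}. For n = 389: ⌊389^2/4⌋ = ⌊151321/4⌋ = 37830. The extremal graph is K_{194, 195}, which has 194·195 = 37830 edges.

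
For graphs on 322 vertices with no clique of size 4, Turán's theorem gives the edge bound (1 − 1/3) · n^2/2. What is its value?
Turán density bound = (2/3) · 322^2/2 = 103684/3 ≈ 34561.3333

Turán's theorem: ex(n, K_{r+1}) is achieved by the complete r-partite Turán graph T(n, r) with parts as balanced as possible, and is at most (1 − 1/r) · n^2/2. For r = 3, n = 322: the density bound is (2/3) · 103684/2 = 103684/3 ≈ 34561.3333. The integer-valued extremum is e(T(322, 3)) = 34561, which is strictly less than the density bound 103684/3 since 3 ∤ 322 (the parts of T(322, 3) cannot all be equal).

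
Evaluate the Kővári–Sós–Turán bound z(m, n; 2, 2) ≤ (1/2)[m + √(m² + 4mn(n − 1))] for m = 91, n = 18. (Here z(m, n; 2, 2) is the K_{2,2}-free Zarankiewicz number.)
z(91, 18; 2, 2) ≤ (1/2)[91 + √(91² + 4·91·18·17)] = (1/2)[91 + √119665] = 218.4631

Kővári–Sós–Turán: let r_1, ..., r_91 be the row sums and z = Σ r_i the total number of 1s. Each pair of columns can share at most one row with both entries 1 (else a 2×2 all-ones block appears), so Σ_i C(r_i, 2) ≤ C(18, 2) = 153. By convexity Σ_i C(r_i, 2) ≥ 91·C(z/91, 2) = z(z − 91)/(2·91), giving z² − 91z − 91·18·17 ≤ 0 and hence z ≤ (1/2)[91 + √(8281 + 4·27846)] = (1/2)[91 + √119665] ≈ (1/2)(91 + 345.9263) = 218.4631.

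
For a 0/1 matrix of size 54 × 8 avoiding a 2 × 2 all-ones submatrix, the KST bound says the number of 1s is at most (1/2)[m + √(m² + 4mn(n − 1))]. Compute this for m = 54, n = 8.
z(54, 8; 2, 2) ≤ (1/2)[54 + √(54² + 4·54·8·7)] = (1/2)[54 + √15012] = 88.2617

Kővári–Sós–Turán: let r_1, ..., r_54 be the row sums and z = Σ r_i the total number of 1s. Each pair of columns can share at most one row with both entries 1 (else a 2×2 all-ones block appears), so Σ_i C(r_i, 2) ≤ C(8, 2) = 28. By convexity Σ_i C(r_i, 2) ≥ 54·C(z/54, 2) = z(z − 54)/(2·54), giving z² − 54z − 54·8·7 ≤ 0 and hence z ≤ (1/2)[54 + √(2916 + 4·3024)] = (1/2)[54 + √15012] ≈ (1/2)(54 + 122.5235) = 88.2617.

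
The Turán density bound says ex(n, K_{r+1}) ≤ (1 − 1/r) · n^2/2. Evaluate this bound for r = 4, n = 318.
Turán density bound = (3/4) · 318^2/2 = 75843/2 ≈ 37921.5

Turán's theorem: ex(n, K_{r+1}) is achieved by the complete r-partite Turán graph T(n, r) with parts as balanced as possible, and is at most (1 − 1/r) · n^2/2. For r = 4, n = 318: the density bound is (3/4) · 101124/2 = 75843/2 ≈ 37921.5. The integer-valued extremum is e(T(318, 4)) = 37921, which is strictly less than the density bound 75843/2 since 4 ∤ 318 (the parts of T(318, 4) cannot all be equal).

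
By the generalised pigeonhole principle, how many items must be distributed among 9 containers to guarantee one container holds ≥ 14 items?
n = (14 − 1)·9 + 1 = 118

By the generalised pigeonhole principle, to guarantee some box contains ≥ r objects we need more than (r − 1) · k objects total. Threshold: n = (r − 1) · k + 1. With r = 14 and k = 9: n = 13 · 9 + 1 = 117 + 1 = 118. For n = 117 = 13 · 9, we can put exactly 13 objects in every box, avoiding 14 in any single one — so 118 is tight.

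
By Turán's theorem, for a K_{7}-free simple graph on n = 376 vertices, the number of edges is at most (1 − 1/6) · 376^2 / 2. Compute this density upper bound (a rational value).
Turán density bound = (5/6) · 376^2/2 = 176720/3 ≈ 58906.6667

Turán's theorem: ex(n, K_{r+1}) is achieved by the complete r-partite Turán graph T(n, r) with parts as balanced as possible, and is at most (1 − 1/r) · n^2/2. For r = 6, n = 376: the density bound is (5/6) · 141376/2 = 176720/3 ≈ 58906.6667. The integer-valued extremum is e(T(376, 6)) = 58906, which is strictly less than the density bound 176720/3 since 6 ∤ 376 (the parts of T(376, 6) cannot all be equal).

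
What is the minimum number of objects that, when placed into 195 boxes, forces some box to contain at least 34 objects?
n = (34 − 1)·195 + 1 = 6436

By the generalised pigeonhole principle, to guarantee some box contains ≥ r objects we need more than (r − 1) · k objects total. Threshold: n = (r − 1) · k + 1. With r = 34 and k = 195: n = 33 · 195 + 1 = 6435 + 1 = 6436. For n = 6435 = 33 · 195, we can put exactly 33 objects in every box, avoiding 34 in any single one — so 6436 is tight.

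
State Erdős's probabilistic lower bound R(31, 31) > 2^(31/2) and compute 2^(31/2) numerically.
2^(31/2) = 46340.95; so R(31, 31) > 46340.95

Colour each edge of K_n uniformly at random with red/blue. The expected number of monochromatic K_31 is C(n, 31) · 2 · 2^(−C(31,2)). If C(n, 31) · 2^(1 − C(31,2)) < 1, then with positive probability no monochromatic K_31 exists, so R(31, 31) > n. The standard estimate C(n, 31) ≤ n^31/31! shows this inequality holds whenever n ≤ 2^(31/2) (since 31! · 2^(C(31,2) − 1) > 2^(31^2/2) ≥ n^31). Hence R(31, 31) > 2^(31/2) = 46340.95.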